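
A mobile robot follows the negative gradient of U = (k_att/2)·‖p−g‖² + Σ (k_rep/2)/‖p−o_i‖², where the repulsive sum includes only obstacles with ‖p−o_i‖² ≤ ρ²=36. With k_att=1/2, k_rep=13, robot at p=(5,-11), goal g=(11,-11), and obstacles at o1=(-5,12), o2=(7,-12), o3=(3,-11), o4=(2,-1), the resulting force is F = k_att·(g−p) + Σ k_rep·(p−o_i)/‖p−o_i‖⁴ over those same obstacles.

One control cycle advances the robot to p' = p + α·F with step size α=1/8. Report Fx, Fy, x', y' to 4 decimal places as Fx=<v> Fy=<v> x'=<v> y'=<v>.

Fx=3.5850 Fy=0.5200 x'=5.4481 y'=-10.9350

F_att = 1/2·(g−p) = 1/2·(6,0) = (3.0000,0.0000)
o1: d²=629 > ρ²=36 → inactive
o2: d²=5 ≤ ρ²=36; F_rep = 13·(-2,1)/5² = (-1.0400,0.5200)
o3: d²=4 ≤ ρ²=36; F_rep = 13·(2,0)/4² = (1.6250,0.0000)
o4: d²=109 > ρ²=36 → inactive
F = F_att + ΣF_rep = (3.5850,0.5200)
p' = p + 1/8·F = (5.4481,-10.9350)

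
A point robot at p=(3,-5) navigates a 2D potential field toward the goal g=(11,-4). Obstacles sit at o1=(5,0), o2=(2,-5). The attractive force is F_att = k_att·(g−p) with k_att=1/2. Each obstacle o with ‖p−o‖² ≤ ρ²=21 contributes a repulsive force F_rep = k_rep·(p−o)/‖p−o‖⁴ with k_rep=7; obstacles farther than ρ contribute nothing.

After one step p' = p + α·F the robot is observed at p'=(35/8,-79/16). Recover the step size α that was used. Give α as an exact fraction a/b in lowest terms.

F_att = 1/2·(g−p) = 1/2·(8,1) = (4.0000,0.5000)
o1: d²=29 > ρ²=21 → inactive
o2: d²=1 ≤ ρ²=21; F_rep = 7·(1,0)/1² = (7.0000,0.0000)
F = F_att + ΣF_rep = (11.0000,0.5000)
Δp = p'−p = (1.3750,0.0625); α = Δx/Fx = (11/8) / (11) = 1/8
check: Δy/Fy = (1/16) / (1/2) = 1/8 ✓

α = 1/8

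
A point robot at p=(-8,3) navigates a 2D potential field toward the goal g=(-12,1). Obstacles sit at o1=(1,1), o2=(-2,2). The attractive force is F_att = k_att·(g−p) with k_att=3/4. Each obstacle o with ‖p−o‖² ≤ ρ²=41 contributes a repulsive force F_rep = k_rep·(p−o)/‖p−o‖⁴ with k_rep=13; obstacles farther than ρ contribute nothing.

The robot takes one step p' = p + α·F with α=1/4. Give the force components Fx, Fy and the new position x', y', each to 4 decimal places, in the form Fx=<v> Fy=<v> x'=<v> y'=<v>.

F_att = 3/4·(g−p) = 3/4·(-4,-2) = (-3.0000,-1.5000)
o1: d²=85 > ρ²=41 → inactive
o2: d²=37 ≤ ρ²=41; F_rep = 13·(-6,1)/37² = (-0.0570,0.0095)
F = F_att + ΣF_rep = (-3.0570,-1.4905)
p' = p + 1/4·F = (-8.7642,2.6274)

Fx=-3.0570 Fy=-1.4905 x'=-8.7642 y'=2.6274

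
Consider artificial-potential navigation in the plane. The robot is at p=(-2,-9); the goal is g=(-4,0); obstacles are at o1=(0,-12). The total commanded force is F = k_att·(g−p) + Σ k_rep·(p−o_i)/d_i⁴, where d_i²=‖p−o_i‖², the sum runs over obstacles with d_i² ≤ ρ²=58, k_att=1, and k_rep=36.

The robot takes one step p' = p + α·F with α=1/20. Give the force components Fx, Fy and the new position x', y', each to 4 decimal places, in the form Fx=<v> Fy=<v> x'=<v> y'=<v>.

Fx=-2.4260 Fy=9.6391 x'=-2.1213 y'=-8.5180

F_att = 1·(g−p) = 1·(-2,9) = (-2.0000,9.0000)
o1: d²=13 ≤ ρ²=58; F_rep = 36·(-2,3)/13² = (-0.4260,0.6391)
F = F_att + ΣF_rep = (-2.4260,9.6391)
p' = p + 1/20·F = (-2.1213,-8.5180)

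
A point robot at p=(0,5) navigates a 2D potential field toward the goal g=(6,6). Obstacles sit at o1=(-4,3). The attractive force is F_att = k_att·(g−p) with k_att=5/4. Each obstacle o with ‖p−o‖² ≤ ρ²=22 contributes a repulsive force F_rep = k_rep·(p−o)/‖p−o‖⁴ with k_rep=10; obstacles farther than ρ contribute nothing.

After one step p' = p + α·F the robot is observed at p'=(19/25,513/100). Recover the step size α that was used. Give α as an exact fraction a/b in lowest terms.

α = 1/10

F_att = 5/4·(g−p) = 5/4·(6,1) = (7.5000,1.2500)
o1: d²=20 ≤ ρ²=22; F_rep = 10·(4,2)/20² = (0.1000,0.0500)
F = F_att + ΣF_rep = (7.6000,1.3000)
Δp = p'−p = (0.7600,0.1300); α = Δx/Fx = (19/25) / (38/5) = 1/10
check: Δy/Fy = (13/100) / (13/10) = 1/10 ✓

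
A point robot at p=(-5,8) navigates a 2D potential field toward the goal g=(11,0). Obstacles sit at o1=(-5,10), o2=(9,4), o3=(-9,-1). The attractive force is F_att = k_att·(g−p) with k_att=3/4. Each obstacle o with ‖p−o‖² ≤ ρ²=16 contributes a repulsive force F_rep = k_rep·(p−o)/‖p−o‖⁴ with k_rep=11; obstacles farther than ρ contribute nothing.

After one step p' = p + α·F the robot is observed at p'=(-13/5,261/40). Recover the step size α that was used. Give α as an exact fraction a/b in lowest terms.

α = 1/5

F_att = 3/4·(g−p) = 3/4·(16,-8) = (12.0000,-6.0000)
o1: d²=4 ≤ ρ²=16; F_rep = 11·(0,-2)/4² = (0.0000,-1.3750)
o2: d²=212 > ρ²=16 → inactive
o3: d²=97 > ρ²=16 → inactive
F = F_att + ΣF_rep = (12.0000,-7.3750)
Δp = p'−p = (2.4000,-1.4750); α = Δx/Fx = (12/5) / (12) = 1/5
check: Δy/Fy = (-59/40) / (-59/8) = 1/5 ✓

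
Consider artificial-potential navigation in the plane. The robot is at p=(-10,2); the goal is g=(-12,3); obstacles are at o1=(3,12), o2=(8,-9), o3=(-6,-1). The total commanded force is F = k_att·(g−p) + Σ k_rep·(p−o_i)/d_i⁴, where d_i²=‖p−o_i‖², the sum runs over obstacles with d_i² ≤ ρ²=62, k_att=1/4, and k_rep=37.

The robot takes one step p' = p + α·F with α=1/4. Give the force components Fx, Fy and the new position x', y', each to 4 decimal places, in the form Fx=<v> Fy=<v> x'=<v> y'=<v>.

Fx=-0.7368 Fy=0.4276 x'=-10.1842 y'=2.1069

F_att = 1/4·(g−p) = 1/4·(-2,1) = (-0.5000,0.2500)
o1: d²=269 > ρ²=62 → inactive
o2: d²=445 > ρ²=62 → inactive
o3: d²=25 ≤ ρ²=62; F_rep = 37·(-4,3)/25² = (-0.2368,0.1776)
F = F_att + ΣF_rep = (-0.7368,0.4276)
p' = p + 1/4·F = (-10.1842,2.1069)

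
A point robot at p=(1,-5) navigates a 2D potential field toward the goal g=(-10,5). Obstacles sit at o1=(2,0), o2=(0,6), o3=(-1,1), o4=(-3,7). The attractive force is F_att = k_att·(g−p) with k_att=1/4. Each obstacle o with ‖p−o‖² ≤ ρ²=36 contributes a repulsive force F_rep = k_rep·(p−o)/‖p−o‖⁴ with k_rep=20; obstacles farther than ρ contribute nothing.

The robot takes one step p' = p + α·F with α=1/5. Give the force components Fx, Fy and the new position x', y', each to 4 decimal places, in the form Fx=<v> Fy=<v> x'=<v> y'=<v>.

F_att = 1/4·(g−p) = 1/4·(-11,10) = (-2.7500,2.5000)
o1: d²=26 ≤ ρ²=36; F_rep = 20·(-1,-5)/26² = (-0.0296,-0.1479)
o2: d²=122 > ρ²=36 → inactive
o3: d²=40 > ρ²=36 → inactive
o4: d²=160 > ρ²=36 → inactive
F = F_att + ΣF_rep = (-2.7796,2.3521)
p' = p + 1/5·F = (0.4441,-4.5296)

Fx=-2.7796 Fy=2.3521 x'=0.4441 y'=-4.5296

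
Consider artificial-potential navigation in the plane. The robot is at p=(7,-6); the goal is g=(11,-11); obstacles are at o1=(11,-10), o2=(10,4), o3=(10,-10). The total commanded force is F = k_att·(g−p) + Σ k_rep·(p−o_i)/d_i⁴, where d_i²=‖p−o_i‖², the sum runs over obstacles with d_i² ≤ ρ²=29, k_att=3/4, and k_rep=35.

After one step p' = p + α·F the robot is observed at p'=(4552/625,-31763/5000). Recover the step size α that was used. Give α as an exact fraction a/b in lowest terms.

α = 1/10

F_att = 3/4·(g−p) = 3/4·(4,-5) = (3.0000,-3.7500)
o1: d²=32 > ρ²=29 → inactive
o2: d²=109 > ρ²=29 → inactive
o3: d²=25 ≤ ρ²=29; F_rep = 35·(-3,4)/25² = (-0.1680,0.2240)
F = F_att + ΣF_rep = (2.8320,-3.5260)
Δp = p'−p = (0.2832,-0.3526); α = Δx/Fx = (177/625) / (354/125) = 1/10
check: Δy/Fy = (-1763/5000) / (-1763/500) = 1/10 ✓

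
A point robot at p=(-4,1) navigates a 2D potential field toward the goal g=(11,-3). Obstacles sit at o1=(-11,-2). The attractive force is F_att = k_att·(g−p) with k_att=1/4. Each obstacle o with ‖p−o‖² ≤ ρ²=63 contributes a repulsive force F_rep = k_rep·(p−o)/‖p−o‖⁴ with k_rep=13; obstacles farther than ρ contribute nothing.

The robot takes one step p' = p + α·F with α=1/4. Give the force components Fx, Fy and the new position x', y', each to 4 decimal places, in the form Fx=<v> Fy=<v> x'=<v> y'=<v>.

Fx=3.7771 Fy=-0.9884 x'=-3.0557 y'=0.7529

F_att = 1/4·(g−p) = 1/4·(15,-4) = (3.7500,-1.0000)
o1: d²=58 ≤ ρ²=63; F_rep = 13·(7,3)/58² = (0.0271,0.0116)
F = F_att + ΣF_rep = (3.7771,-0.9884)
p' = p + 1/4·F = (-3.0557,0.7529)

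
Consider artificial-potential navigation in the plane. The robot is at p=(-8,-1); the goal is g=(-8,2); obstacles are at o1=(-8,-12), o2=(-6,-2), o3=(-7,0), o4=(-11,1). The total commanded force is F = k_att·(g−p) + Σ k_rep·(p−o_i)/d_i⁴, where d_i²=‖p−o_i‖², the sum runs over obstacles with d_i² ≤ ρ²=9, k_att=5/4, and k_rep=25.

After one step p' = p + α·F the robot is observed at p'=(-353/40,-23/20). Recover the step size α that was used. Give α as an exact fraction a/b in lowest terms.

α = 1/10

F_att = 5/4·(g−p) = 5/4·(0,3) = (0.0000,3.7500)
o1: d²=121 > ρ²=9 → inactive
o2: d²=5 ≤ ρ²=9; F_rep = 25·(-2,1)/5² = (-2.0000,1.0000)
o3: d²=2 ≤ ρ²=9; F_rep = 25·(-1,-1)/2² = (-6.2500,-6.2500)
o4: d²=13 > ρ²=9 → inactive
F = F_att + ΣF_rep = (-8.2500,-1.5000)
Δp = p'−p = (-0.8250,-0.1500); α = Δx/Fx = (-33/40) / (-33/4) = 1/10
check: Δy/Fy = (-3/20) / (-3/2) = 1/10 ✓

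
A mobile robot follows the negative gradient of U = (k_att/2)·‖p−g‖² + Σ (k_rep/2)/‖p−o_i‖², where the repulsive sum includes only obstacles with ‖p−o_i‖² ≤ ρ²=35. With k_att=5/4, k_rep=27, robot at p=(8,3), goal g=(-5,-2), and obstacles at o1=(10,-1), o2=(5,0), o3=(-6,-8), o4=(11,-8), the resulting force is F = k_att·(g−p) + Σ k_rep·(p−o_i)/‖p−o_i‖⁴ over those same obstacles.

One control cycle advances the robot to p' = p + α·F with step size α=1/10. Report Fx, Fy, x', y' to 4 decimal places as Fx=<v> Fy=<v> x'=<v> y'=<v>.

Fx=-16.1350 Fy=-5.7300 x'=6.3865 y'=2.4270

F_att = 5/4·(g−p) = 5/4·(-13,-5) = (-16.2500,-6.2500)
o1: d²=20 ≤ ρ²=35; F_rep = 27·(-2,4)/20² = (-0.1350,0.2700)
o2: d²=18 ≤ ρ²=35; F_rep = 27·(3,3)/18² = (0.2500,0.2500)
o3: d²=317 > ρ²=35 → inactive
o4: d²=130 > ρ²=35 → inactive
F = F_att + ΣF_rep = (-16.1350,-5.7300)
p' = p + 1/10·F = (6.3865,2.4270)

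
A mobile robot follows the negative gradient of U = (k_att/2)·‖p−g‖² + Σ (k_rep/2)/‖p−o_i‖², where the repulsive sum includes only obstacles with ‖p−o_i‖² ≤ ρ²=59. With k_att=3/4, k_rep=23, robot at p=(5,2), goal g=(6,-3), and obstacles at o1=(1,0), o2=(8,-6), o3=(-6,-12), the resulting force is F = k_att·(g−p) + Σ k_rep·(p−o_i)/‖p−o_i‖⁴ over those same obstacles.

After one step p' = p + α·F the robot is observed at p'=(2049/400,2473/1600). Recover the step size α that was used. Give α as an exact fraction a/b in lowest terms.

α = 1/8

F_att = 3/4·(g−p) = 3/4·(1,-5) = (0.7500,-3.7500)
o1: d²=20 ≤ ρ²=59; F_rep = 23·(4,2)/20² = (0.2300,0.1150)
o2: d²=73 > ρ²=59 → inactive
o3: d²=317 > ρ²=59 → inactive
F = F_att + ΣF_rep = (0.9800,-3.6350)
Δp = p'−p = (0.1225,-0.4544); α = Δx/Fx = (49/400) / (49/50) = 1/8
check: Δy/Fy = (-727/1600) / (-727/200) = 1/8 ✓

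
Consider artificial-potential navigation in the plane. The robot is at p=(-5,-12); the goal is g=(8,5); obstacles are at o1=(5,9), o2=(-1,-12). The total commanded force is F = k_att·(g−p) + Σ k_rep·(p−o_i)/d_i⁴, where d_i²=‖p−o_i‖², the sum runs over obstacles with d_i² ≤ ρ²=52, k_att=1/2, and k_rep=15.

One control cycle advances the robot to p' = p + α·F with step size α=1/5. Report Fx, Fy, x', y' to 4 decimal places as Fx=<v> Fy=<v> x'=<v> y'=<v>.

F_att = 1/2·(g−p) = 1/2·(13,17) = (6.5000,8.5000)
o1: d²=541 > ρ²=52 → inactive
o2: d²=16 ≤ ρ²=52; F_rep = 15·(-4,0)/16² = (-0.2344,0.0000)
F = F_att + ΣF_rep = (6.2656,8.5000)
p' = p + 1/5·F = (-3.7469,-10.3000)

Fx=6.2656 Fy=8.5000 x'=-3.7469 y'=-10.3000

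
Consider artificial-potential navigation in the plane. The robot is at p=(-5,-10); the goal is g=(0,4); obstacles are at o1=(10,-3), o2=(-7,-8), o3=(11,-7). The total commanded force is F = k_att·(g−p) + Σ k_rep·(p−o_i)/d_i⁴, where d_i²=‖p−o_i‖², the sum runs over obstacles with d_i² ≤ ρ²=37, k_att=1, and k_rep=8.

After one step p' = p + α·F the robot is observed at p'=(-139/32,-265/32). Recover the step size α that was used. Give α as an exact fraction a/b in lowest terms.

α = 1/8

F_att = 1·(g−p) = 1·(5,14) = (5.0000,14.0000)
o1: d²=274 > ρ²=37 → inactive
o2: d²=8 ≤ ρ²=37; F_rep = 8·(2,-2)/8² = (0.2500,-0.2500)
o3: d²=265 > ρ²=37 → inactive
F = F_att + ΣF_rep = (5.2500,13.7500)
Δp = p'−p = (0.6562,1.7188); α = Δx/Fx = (21/32) / (21/4) = 1/8
check: Δy/Fy = (55/32) / (55/4) = 1/8 ✓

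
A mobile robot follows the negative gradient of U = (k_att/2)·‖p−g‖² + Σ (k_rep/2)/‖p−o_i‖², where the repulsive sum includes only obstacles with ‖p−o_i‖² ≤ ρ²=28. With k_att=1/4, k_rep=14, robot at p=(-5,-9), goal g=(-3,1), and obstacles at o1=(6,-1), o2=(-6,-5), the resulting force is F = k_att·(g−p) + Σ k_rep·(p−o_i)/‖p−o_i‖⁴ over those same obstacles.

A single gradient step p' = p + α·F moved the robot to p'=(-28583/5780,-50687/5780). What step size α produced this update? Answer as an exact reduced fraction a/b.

α = 1/10

F_att = 1/4·(g−p) = 1/4·(2,10) = (0.5000,2.5000)
o1: d²=185 > ρ²=28 → inactive
o2: d²=17 ≤ ρ²=28; F_rep = 14·(1,-4)/17² = (0.0484,-0.1938)
F = F_att + ΣF_rep = (0.5484,2.3062)
Δp = p'−p = (0.0548,0.2306); α = Δx/Fx = (317/5780) / (317/578) = 1/10
check: Δy/Fy = (1333/5780) / (1333/578) = 1/10 ✓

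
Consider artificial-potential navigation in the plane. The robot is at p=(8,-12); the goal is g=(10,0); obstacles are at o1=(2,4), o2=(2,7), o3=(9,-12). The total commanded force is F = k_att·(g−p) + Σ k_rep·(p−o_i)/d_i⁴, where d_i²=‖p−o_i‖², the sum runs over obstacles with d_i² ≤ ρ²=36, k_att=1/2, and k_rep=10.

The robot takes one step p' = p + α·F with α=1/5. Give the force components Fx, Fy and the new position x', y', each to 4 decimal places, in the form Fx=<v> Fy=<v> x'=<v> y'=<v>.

F_att = 1/2·(g−p) = 1/2·(2,12) = (1.0000,6.0000)
o1: d²=292 > ρ²=36 → inactive
o2: d²=397 > ρ²=36 → inactive
o3: d²=1 ≤ ρ²=36; F_rep = 10·(-1,0)/1² = (-10.0000,0.0000)
F = F_att + ΣF_rep = (-9.0000,6.0000)
p' = p + 1/5·F = (6.2000,-10.8000)

Fx=-9.0000 Fy=6.0000 x'=6.2000 y'=-10.8000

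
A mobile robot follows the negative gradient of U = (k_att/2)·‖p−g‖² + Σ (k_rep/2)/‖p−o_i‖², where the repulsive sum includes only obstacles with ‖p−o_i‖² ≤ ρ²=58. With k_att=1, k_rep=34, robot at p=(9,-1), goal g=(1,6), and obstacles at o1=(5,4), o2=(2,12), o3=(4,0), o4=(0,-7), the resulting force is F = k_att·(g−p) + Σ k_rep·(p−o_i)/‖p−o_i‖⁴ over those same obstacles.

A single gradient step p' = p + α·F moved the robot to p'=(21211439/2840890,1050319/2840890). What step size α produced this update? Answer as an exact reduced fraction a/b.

α = 1/5

F_att = 1·(g−p) = 1·(-8,7) = (-8.0000,7.0000)
o1: d²=41 ≤ ρ²=58; F_rep = 34·(4,-5)/41² = (0.0809,-0.1011)
o2: d²=218 > ρ²=58 → inactive
o3: d²=26 ≤ ρ²=58; F_rep = 34·(5,-1)/26² = (0.2515,-0.0503)
o4: d²=117 > ρ²=58 → inactive
F = F_att + ΣF_rep = (-7.6676,6.8486)
Δp = p'−p = (-1.5335,1.3697); α = Δx/Fx = (-4356571/2840890) / (-4356571/568178) = 1/5
check: Δy/Fy = (3891209/2840890) / (3891209/568178) = 1/5 ✓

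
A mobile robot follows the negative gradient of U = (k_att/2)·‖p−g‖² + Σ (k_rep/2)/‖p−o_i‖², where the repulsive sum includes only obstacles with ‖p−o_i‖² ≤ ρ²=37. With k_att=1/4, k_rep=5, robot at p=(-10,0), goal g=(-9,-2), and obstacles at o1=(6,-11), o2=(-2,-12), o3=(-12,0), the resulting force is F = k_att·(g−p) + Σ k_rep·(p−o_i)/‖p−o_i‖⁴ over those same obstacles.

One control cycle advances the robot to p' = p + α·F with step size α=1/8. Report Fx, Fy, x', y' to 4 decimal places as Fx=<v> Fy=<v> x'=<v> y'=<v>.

F_att = 1/4·(g−p) = 1/4·(1,-2) = (0.2500,-0.5000)
o1: d²=377 > ρ²=37 → inactive
o2: d²=208 > ρ²=37 → inactive
o3: d²=4 ≤ ρ²=37; F_rep = 5·(2,0)/4² = (0.6250,0.0000)
F = F_att + ΣF_rep = (0.8750,-0.5000)
p' = p + 1/8·F = (-9.8906,-0.0625)

Fx=0.8750 Fy=-0.5000 x'=-9.8906 y'=-0.0625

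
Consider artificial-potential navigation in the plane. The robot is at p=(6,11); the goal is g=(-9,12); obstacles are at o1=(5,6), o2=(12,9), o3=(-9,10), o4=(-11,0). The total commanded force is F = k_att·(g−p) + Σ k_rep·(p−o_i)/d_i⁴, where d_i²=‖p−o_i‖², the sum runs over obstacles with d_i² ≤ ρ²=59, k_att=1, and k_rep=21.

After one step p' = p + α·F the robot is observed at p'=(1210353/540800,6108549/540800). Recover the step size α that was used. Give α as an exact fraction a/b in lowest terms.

α = 1/4

F_att = 1·(g−p) = 1·(-15,1) = (-15.0000,1.0000)
o1: d²=26 ≤ ρ²=59; F_rep = 21·(1,5)/26² = (0.0311,0.1553)
o2: d²=40 ≤ ρ²=59; F_rep = 21·(-6,2)/40² = (-0.0788,0.0262)
o3: d²=226 > ρ²=59 → inactive
o4: d²=410 > ρ²=59 → inactive
F = F_att + ΣF_rep = (-15.0477,1.1816)
Δp = p'−p = (-3.7619,0.2954); α = Δx/Fx = (-2034447/540800) / (-2034447/135200) = 1/4
check: Δy/Fy = (159749/540800) / (159749/135200) = 1/4 ✓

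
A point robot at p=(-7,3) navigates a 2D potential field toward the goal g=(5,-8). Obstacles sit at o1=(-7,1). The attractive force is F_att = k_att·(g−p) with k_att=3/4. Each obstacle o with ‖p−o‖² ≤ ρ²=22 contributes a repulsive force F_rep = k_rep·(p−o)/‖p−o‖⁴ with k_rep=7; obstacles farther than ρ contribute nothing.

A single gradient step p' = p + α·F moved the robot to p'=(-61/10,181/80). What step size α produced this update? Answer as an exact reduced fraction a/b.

F_att = 3/4·(g−p) = 3/4·(12,-11) = (9.0000,-8.2500)
o1: d²=4 ≤ ρ²=22; F_rep = 7·(0,2)/4² = (0.0000,0.8750)
F = F_att + ΣF_rep = (9.0000,-7.3750)
Δp = p'−p = (0.9000,-0.7375); α = Δx/Fx = (9/10) / (9) = 1/10
check: Δy/Fy = (-59/80) / (-59/8) = 1/10 ✓

α = 1/10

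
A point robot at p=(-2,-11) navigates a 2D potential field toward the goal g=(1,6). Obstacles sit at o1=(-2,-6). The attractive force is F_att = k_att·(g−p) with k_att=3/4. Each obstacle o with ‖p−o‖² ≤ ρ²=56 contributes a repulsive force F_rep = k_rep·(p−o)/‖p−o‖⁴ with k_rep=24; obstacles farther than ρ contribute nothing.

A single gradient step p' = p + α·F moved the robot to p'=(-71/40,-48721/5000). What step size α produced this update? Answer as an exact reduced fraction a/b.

F_att = 3/4·(g−p) = 3/4·(3,17) = (2.2500,12.7500)
o1: d²=25 ≤ ρ²=56; F_rep = 24·(0,-5)/25² = (0.0000,-0.1920)
F = F_att + ΣF_rep = (2.2500,12.5580)
Δp = p'−p = (0.2250,1.2558); α = Δx/Fx = (9/40) / (9/4) = 1/10
check: Δy/Fy = (6279/5000) / (6279/500) = 1/10 ✓

α = 1/10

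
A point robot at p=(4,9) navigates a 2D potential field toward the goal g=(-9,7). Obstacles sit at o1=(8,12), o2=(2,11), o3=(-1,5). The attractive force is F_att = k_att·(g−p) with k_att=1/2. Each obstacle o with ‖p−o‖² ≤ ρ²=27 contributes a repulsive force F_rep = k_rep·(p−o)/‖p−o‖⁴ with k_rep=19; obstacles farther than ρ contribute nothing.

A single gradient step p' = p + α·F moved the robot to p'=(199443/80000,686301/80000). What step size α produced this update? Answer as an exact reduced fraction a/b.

α = 1/4

F_att = 1/2·(g−p) = 1/2·(-13,-2) = (-6.5000,-1.0000)
o1: d²=25 ≤ ρ²=27; F_rep = 19·(-4,-3)/25² = (-0.1216,-0.0912)
o2: d²=8 ≤ ρ²=27; F_rep = 19·(2,-2)/8² = (0.5938,-0.5938)
o3: d²=41 > ρ²=27 → inactive
F = F_att + ΣF_rep = (-6.0278,-1.6849)
Δp = p'−p = (-1.5070,-0.4212); α = Δx/Fx = (-120557/80000) / (-120557/20000) = 1/4
check: Δy/Fy = (-33699/80000) / (-33699/20000) = 1/4 ✓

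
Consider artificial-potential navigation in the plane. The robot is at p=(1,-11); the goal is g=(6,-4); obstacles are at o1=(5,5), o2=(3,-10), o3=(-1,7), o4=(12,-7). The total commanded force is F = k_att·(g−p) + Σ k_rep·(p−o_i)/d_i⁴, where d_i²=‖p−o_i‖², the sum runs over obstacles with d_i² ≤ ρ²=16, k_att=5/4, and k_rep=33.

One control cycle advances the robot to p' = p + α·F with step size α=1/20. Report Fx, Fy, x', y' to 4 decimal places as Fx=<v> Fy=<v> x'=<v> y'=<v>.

F_att = 5/4·(g−p) = 5/4·(5,7) = (6.2500,8.7500)
o1: d²=272 > ρ²=16 → inactive
o2: d²=5 ≤ ρ²=16; F_rep = 33·(-2,-1)/5² = (-2.6400,-1.3200)
o3: d²=328 > ρ²=16 → inactive
o4: d²=137 > ρ²=16 → inactive
F = F_att + ΣF_rep = (3.6100,7.4300)
p' = p + 1/20·F = (1.1805,-10.6285)

Fx=3.6100 Fy=7.4300 x'=1.1805 y'=-10.6285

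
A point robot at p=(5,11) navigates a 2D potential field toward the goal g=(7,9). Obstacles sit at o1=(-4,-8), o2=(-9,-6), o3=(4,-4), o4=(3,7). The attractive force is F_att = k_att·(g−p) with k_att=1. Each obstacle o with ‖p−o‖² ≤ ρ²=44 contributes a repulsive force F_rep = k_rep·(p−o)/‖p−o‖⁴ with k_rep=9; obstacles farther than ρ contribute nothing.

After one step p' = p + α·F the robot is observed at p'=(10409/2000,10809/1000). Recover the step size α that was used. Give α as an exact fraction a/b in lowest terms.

F_att = 1·(g−p) = 1·(2,-2) = (2.0000,-2.0000)
o1: d²=442 > ρ²=44 → inactive
o2: d²=485 > ρ²=44 → inactive
o3: d²=226 > ρ²=44 → inactive
o4: d²=20 ≤ ρ²=44; F_rep = 9·(2,4)/20² = (0.0450,0.0900)
F = F_att + ΣF_rep = (2.0450,-1.9100)
Δp = p'−p = (0.2045,-0.1910); α = Δx/Fx = (409/2000) / (409/200) = 1/10
check: Δy/Fy = (-191/1000) / (-191/100) = 1/10 ✓

α = 1/10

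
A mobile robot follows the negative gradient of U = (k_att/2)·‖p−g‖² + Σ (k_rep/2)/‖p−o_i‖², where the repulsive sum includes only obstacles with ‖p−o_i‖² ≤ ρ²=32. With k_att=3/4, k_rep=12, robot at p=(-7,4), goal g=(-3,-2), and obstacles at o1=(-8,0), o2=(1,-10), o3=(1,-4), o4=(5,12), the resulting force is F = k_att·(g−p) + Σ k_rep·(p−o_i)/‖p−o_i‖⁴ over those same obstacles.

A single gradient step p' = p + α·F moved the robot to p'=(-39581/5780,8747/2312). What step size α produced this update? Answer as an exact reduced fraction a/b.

F_att = 3/4·(g−p) = 3/4·(4,-6) = (3.0000,-4.5000)
o1: d²=17 ≤ ρ²=32; F_rep = 12·(1,4)/17² = (0.0415,0.1661)
o2: d²=260 > ρ²=32 → inactive
o3: d²=128 > ρ²=32 → inactive
o4: d²=208 > ρ²=32 → inactive
F = F_att + ΣF_rep = (3.0415,-4.3339)
Δp = p'−p = (0.1521,-0.2167); α = Δx/Fx = (879/5780) / (879/289) = 1/20
check: Δy/Fy = (-501/2312) / (-2505/578) = 1/20 ✓

α = 1/20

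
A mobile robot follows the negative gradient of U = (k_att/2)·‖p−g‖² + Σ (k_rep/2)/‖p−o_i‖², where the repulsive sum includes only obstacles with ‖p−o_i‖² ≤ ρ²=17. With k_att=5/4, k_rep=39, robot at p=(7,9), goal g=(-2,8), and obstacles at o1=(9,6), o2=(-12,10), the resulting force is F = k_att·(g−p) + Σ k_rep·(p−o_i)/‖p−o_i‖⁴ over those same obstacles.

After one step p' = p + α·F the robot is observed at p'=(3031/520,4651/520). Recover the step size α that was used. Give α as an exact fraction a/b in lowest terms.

F_att = 5/4·(g−p) = 5/4·(-9,-1) = (-11.2500,-1.2500)
o1: d²=13 ≤ ρ²=17; F_rep = 39·(-2,3)/13² = (-0.4615,0.6923)
o2: d²=362 > ρ²=17 → inactive
F = F_att + ΣF_rep = (-11.7115,-0.5577)
Δp = p'−p = (-1.1712,-0.0558); α = Δx/Fx = (-609/520) / (-609/52) = 1/10
check: Δy/Fy = (-29/520) / (-29/52) = 1/10 ✓

α = 1/10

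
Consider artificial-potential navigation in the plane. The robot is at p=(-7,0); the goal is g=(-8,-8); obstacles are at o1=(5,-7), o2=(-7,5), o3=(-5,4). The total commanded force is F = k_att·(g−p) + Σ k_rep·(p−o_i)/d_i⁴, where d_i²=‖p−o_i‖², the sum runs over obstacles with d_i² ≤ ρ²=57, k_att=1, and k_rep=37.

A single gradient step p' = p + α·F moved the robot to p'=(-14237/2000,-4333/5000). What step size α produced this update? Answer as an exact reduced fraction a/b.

F_att = 1·(g−p) = 1·(-1,-8) = (-1.0000,-8.0000)
o1: d²=193 > ρ²=57 → inactive
o2: d²=25 ≤ ρ²=57; F_rep = 37·(0,-5)/25² = (0.0000,-0.2960)
o3: d²=20 ≤ ρ²=57; F_rep = 37·(-2,-4)/20² = (-0.1850,-0.3700)
F = F_att + ΣF_rep = (-1.1850,-8.6660)
Δp = p'−p = (-0.1185,-0.8666); α = Δx/Fx = (-237/2000) / (-237/200) = 1/10
check: Δy/Fy = (-4333/5000) / (-4333/500) = 1/10 ✓

α = 1/10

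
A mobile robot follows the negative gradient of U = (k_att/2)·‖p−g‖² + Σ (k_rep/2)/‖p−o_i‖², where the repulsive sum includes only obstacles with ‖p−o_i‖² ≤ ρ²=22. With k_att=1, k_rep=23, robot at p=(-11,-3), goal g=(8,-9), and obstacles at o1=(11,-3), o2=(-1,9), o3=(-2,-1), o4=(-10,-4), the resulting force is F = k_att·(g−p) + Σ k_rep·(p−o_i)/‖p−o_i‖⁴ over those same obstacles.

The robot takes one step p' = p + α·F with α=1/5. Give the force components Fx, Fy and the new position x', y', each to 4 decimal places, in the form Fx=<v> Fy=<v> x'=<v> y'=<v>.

F_att = 1·(g−p) = 1·(19,-6) = (19.0000,-6.0000)
o1: d²=484 > ρ²=22 → inactive
o2: d²=244 > ρ²=22 → inactive
o3: d²=85 > ρ²=22 → inactive
o4: d²=2 ≤ ρ²=22; F_rep = 23·(-1,1)/2² = (-5.7500,5.7500)
F = F_att + ΣF_rep = (13.2500,-0.2500)
p' = p + 1/5·F = (-8.3500,-3.0500)

Fx=13.2500 Fy=-0.2500 x'=-8.3500 y'=-3.0500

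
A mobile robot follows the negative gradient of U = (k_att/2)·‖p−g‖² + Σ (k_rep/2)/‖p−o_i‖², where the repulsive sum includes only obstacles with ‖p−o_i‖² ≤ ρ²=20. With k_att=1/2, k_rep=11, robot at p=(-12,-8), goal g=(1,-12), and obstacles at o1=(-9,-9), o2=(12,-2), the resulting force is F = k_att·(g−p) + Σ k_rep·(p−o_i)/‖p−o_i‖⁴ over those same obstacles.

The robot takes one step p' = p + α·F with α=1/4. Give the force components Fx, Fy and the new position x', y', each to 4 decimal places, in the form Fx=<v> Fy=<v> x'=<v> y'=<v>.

Fx=6.1700 Fy=-1.8900 x'=-10.4575 y'=-8.4725

F_att = 1/2·(g−p) = 1/2·(13,-4) = (6.5000,-2.0000)
o1: d²=10 ≤ ρ²=20; F_rep = 11·(-3,1)/10² = (-0.3300,0.1100)
o2: d²=612 > ρ²=20 → inactive
F = F_att + ΣF_rep = (6.1700,-1.8900)
p' = p + 1/4·F = (-10.4575,-8.4725)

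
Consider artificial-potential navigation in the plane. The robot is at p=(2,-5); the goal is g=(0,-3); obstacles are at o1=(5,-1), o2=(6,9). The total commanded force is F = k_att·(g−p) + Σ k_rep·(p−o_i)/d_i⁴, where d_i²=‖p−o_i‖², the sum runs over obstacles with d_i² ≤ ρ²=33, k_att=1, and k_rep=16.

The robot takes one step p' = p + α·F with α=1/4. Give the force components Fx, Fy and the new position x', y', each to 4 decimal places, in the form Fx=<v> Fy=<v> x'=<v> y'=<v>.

Fx=-2.0768 Fy=1.8976 x'=1.4808 y'=-4.5256

F_att = 1·(g−p) = 1·(-2,2) = (-2.0000,2.0000)
o1: d²=25 ≤ ρ²=33; F_rep = 16·(-3,-4)/25² = (-0.0768,-0.1024)
o2: d²=212 > ρ²=33 → inactive
F = F_att + ΣF_rep = (-2.0768,1.8976)
p' = p + 1/4·F = (1.4808,-4.5256)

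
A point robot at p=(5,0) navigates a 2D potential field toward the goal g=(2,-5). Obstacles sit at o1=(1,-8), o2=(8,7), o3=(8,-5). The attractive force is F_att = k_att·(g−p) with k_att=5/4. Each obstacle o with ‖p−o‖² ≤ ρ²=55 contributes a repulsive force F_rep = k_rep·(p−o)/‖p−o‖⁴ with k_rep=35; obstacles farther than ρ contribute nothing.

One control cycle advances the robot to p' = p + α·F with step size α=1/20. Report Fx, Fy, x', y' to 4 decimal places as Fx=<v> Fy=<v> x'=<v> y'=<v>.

F_att = 5/4·(g−p) = 5/4·(-3,-5) = (-3.7500,-6.2500)
o1: d²=80 > ρ²=55 → inactive
o2: d²=58 > ρ²=55 → inactive
o3: d²=34 ≤ ρ²=55; F_rep = 35·(-3,5)/34² = (-0.0908,0.1514)
F = F_att + ΣF_rep = (-3.8408,-6.0986)
p' = p + 1/20·F = (4.8080,-0.3049)

Fx=-3.8408 Fy=-6.0986 x'=4.8080 y'=-0.3049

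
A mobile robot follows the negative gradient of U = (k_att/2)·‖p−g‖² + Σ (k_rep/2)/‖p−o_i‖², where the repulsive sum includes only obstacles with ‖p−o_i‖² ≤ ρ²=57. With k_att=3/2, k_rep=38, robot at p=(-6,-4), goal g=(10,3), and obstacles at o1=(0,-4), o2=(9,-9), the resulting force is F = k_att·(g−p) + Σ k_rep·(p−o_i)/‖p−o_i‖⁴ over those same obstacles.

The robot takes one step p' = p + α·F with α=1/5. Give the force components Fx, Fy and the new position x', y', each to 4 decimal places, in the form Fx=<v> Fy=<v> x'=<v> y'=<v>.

F_att = 3/2·(g−p) = 3/2·(16,7) = (24.0000,10.5000)
o1: d²=36 ≤ ρ²=57; F_rep = 38·(-6,0)/36² = (-0.1759,0.0000)
o2: d²=250 > ρ²=57 → inactive
F = F_att + ΣF_rep = (23.8241,10.5000)
p' = p + 1/5·F = (-1.2352,-1.9000)

Fx=23.8241 Fy=10.5000 x'=-1.2352 y'=-1.9000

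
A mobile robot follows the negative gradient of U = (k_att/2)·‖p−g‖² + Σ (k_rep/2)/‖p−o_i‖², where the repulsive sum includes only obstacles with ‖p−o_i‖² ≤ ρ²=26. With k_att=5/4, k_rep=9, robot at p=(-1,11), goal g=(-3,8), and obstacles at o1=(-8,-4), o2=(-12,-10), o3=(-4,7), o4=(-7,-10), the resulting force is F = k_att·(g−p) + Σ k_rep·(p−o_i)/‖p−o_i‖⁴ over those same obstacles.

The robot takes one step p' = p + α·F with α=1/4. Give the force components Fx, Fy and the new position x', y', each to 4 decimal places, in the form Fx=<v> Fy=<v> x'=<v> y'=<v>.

Fx=-2.4568 Fy=-3.6924 x'=-1.6142 y'=10.0769

F_att = 5/4·(g−p) = 5/4·(-2,-3) = (-2.5000,-3.7500)
o1: d²=274 > ρ²=26 → inactive
o2: d²=562 > ρ²=26 → inactive
o3: d²=25 ≤ ρ²=26; F_rep = 9·(3,4)/25² = (0.0432,0.0576)
o4: d²=477 > ρ²=26 → inactive
F = F_att + ΣF_rep = (-2.4568,-3.6924)
p' = p + 1/4·F = (-1.6142,10.0769)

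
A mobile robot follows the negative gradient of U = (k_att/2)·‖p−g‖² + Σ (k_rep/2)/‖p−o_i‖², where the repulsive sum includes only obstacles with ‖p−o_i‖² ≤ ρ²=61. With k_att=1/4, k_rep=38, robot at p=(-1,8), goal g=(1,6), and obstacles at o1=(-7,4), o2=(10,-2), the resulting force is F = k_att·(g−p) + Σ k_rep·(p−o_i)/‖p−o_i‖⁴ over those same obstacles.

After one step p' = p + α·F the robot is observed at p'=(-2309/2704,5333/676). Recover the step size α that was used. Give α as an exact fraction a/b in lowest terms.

F_att = 1/4·(g−p) = 1/4·(2,-2) = (0.5000,-0.5000)
o1: d²=52 ≤ ρ²=61; F_rep = 38·(6,4)/52² = (0.0843,0.0562)
o2: d²=221 > ρ²=61 → inactive
F = F_att + ΣF_rep = (0.5843,-0.4438)
Δp = p'−p = (0.1461,-0.1109); α = Δx/Fx = (395/2704) / (395/676) = 1/4
check: Δy/Fy = (-75/676) / (-75/169) = 1/4 ✓

α = 1/4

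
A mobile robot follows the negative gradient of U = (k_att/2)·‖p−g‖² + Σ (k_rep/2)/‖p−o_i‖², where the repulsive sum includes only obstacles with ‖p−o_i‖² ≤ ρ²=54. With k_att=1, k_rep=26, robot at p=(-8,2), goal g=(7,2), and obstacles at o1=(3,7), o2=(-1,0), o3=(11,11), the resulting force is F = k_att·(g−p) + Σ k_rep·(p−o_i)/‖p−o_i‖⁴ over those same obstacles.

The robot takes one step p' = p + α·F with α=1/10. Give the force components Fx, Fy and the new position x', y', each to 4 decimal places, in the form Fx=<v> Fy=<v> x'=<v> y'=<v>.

F_att = 1·(g−p) = 1·(15,0) = (15.0000,0.0000)
o1: d²=146 > ρ²=54 → inactive
o2: d²=53 ≤ ρ²=54; F_rep = 26·(-7,2)/53² = (-0.0648,0.0185)
o3: d²=442 > ρ²=54 → inactive
F = F_att + ΣF_rep = (14.9352,0.0185)
p' = p + 1/10·F = (-6.5065,2.0019)

Fx=14.9352 Fy=0.0185 x'=-6.5065 y'=2.0019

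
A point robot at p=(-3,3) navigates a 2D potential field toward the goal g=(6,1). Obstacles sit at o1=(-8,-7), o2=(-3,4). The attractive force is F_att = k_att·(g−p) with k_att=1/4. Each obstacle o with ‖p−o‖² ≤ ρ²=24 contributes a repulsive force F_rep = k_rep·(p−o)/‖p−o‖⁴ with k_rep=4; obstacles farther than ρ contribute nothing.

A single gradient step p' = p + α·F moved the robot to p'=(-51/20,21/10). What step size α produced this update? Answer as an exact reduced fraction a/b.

α = 1/5

F_att = 1/4·(g−p) = 1/4·(9,-2) = (2.2500,-0.5000)
o1: d²=125 > ρ²=24 → inactive
o2: d²=1 ≤ ρ²=24; F_rep = 4·(0,-1)/1² = (0.0000,-4.0000)
F = F_att + ΣF_rep = (2.2500,-4.5000)
Δp = p'−p = (0.4500,-0.9000); α = Δx/Fx = (9/20) / (9/4) = 1/5
check: Δy/Fy = (-9/10) / (-9/2) = 1/5 ✓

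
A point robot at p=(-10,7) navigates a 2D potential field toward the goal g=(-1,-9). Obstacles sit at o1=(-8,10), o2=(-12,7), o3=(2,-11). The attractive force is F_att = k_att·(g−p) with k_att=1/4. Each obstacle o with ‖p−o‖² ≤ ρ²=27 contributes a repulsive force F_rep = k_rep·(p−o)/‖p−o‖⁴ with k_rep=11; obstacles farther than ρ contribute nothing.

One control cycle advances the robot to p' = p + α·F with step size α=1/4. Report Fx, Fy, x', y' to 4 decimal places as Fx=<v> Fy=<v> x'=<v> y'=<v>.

Fx=3.4948 Fy=-4.1953 x'=-9.1263 y'=5.9512

F_att = 1/4·(g−p) = 1/4·(9,-16) = (2.2500,-4.0000)
o1: d²=13 ≤ ρ²=27; F_rep = 11·(-2,-3)/13² = (-0.1302,-0.1953)
o2: d²=4 ≤ ρ²=27; F_rep = 11·(2,0)/4² = (1.3750,0.0000)
o3: d²=468 > ρ²=27 → inactive
F = F_att + ΣF_rep = (3.4948,-4.1953)
p' = p + 1/4·F = (-9.1263,5.9512)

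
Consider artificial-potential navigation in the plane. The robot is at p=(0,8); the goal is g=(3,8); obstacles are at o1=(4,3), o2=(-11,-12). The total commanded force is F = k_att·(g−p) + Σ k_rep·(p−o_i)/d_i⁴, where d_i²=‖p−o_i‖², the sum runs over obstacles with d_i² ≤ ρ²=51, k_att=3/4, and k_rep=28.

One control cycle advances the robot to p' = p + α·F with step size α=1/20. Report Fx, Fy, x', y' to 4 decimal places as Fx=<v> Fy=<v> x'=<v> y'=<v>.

Fx=2.1834 Fy=0.0833 x'=0.1092 y'=8.0042

F_att = 3/4·(g−p) = 3/4·(3,0) = (2.2500,0.0000)
o1: d²=41 ≤ ρ²=51; F_rep = 28·(-4,5)/41² = (-0.0666,0.0833)
o2: d²=521 > ρ²=51 → inactive
F = F_att + ΣF_rep = (2.1834,0.0833)
p' = p + 1/20·F = (0.1092,8.0042)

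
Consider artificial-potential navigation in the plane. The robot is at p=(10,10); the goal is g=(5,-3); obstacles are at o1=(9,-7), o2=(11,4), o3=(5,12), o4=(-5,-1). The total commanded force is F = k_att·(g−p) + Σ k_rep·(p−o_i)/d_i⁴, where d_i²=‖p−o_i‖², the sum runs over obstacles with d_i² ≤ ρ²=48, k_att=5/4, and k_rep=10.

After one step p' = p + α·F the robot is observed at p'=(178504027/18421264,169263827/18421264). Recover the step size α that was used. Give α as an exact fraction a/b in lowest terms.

F_att = 5/4·(g−p) = 5/4·(-5,-13) = (-6.2500,-16.2500)
o1: d²=290 > ρ²=48 → inactive
o2: d²=37 ≤ ρ²=48; F_rep = 10·(-1,6)/37² = (-0.0073,0.0438)
o3: d²=29 ≤ ρ²=48; F_rep = 10·(5,-2)/29² = (0.0595,-0.0238)
o4: d²=346 > ρ²=48 → inactive
F = F_att + ΣF_rep = (-6.1979,-16.2300)
Δp = p'−p = (-0.3099,-0.8115); α = Δx/Fx = (-5708613/18421264) / (-28543065/4605316) = 1/20
check: Δy/Fy = (-14948813/18421264) / (-74744065/4605316) = 1/20 ✓

α = 1/20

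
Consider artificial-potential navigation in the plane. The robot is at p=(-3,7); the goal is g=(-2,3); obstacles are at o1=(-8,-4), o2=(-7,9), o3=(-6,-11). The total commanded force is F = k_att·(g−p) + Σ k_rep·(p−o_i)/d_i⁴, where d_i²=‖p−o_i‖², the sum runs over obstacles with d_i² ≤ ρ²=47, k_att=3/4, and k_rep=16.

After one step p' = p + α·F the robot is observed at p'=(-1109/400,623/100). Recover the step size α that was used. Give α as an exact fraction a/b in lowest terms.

F_att = 3/4·(g−p) = 3/4·(1,-4) = (0.7500,-3.0000)
o1: d²=146 > ρ²=47 → inactive
o2: d²=20 ≤ ρ²=47; F_rep = 16·(4,-2)/20² = (0.1600,-0.0800)
o3: d²=333 > ρ²=47 → inactive
F = F_att + ΣF_rep = (0.9100,-3.0800)
Δp = p'−p = (0.2275,-0.7700); α = Δx/Fx = (91/400) / (91/100) = 1/4
check: Δy/Fy = (-77/100) / (-77/25) = 1/4 ✓

α = 1/4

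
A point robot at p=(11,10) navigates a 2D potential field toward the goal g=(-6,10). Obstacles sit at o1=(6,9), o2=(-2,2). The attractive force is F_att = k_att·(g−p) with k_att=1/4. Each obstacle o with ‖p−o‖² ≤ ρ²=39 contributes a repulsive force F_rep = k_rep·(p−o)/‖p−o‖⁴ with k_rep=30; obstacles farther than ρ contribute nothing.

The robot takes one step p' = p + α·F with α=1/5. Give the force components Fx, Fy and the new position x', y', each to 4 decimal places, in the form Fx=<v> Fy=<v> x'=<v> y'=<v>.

Fx=-4.0281 Fy=0.0444 x'=10.1944 y'=10.0089

F_att = 1/4·(g−p) = 1/4·(-17,0) = (-4.2500,0.0000)
o1: d²=26 ≤ ρ²=39; F_rep = 30·(5,1)/26² = (0.2219,0.0444)
o2: d²=233 > ρ²=39 → inactive
F = F_att + ΣF_rep = (-4.0281,0.0444)
p' = p + 1/5·F = (10.1944,10.0089)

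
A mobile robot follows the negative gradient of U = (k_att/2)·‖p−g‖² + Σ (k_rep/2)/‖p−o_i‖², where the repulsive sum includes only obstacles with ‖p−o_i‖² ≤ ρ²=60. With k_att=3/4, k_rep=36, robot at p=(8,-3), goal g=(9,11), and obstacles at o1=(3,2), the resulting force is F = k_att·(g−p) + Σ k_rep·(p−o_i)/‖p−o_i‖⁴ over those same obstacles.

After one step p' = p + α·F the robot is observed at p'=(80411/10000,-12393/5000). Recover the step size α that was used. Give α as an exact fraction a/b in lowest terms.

F_att = 3/4·(g−p) = 3/4·(1,14) = (0.7500,10.5000)
o1: d²=50 ≤ ρ²=60; F_rep = 36·(5,-5)/50² = (0.0720,-0.0720)
F = F_att + ΣF_rep = (0.8220,10.4280)
Δp = p'−p = (0.0411,0.5214); α = Δx/Fx = (411/10000) / (411/500) = 1/20
check: Δy/Fy = (2607/5000) / (2607/250) = 1/20 ✓

α = 1/20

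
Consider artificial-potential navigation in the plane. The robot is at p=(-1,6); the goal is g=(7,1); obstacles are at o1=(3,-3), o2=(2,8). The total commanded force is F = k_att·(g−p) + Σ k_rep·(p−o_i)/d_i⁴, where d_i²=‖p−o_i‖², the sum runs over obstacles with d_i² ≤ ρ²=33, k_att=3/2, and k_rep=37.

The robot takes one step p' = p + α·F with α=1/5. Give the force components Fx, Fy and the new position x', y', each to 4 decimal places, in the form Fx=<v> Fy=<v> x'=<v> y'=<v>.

Fx=11.3432 Fy=-7.9379 x'=1.2686 y'=4.4124

F_att = 3/2·(g−p) = 3/2·(8,-5) = (12.0000,-7.5000)
o1: d²=97 > ρ²=33 → inactive
o2: d²=13 ≤ ρ²=33; F_rep = 37·(-3,-2)/13² = (-0.6568,-0.4379)
F = F_att + ΣF_rep = (11.3432,-7.9379)
p' = p + 1/5·F = (1.2686,4.4124)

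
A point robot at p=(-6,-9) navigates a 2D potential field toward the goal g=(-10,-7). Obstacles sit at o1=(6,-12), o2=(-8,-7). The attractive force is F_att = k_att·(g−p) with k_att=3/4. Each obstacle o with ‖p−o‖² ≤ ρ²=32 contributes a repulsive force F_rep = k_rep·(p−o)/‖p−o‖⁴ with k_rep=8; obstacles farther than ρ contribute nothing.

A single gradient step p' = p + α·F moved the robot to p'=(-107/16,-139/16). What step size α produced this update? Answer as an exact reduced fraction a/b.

α = 1/4

F_att = 3/4·(g−p) = 3/4·(-4,2) = (-3.0000,1.5000)
o1: d²=153 > ρ²=32 → inactive
o2: d²=8 ≤ ρ²=32; F_rep = 8·(2,-2)/8² = (0.2500,-0.2500)
F = F_att + ΣF_rep = (-2.7500,1.2500)
Δp = p'−p = (-0.6875,0.3125); α = Δx/Fx = (-11/16) / (-11/4) = 1/4
check: Δy/Fy = (5/16) / (5/4) = 1/4 ✓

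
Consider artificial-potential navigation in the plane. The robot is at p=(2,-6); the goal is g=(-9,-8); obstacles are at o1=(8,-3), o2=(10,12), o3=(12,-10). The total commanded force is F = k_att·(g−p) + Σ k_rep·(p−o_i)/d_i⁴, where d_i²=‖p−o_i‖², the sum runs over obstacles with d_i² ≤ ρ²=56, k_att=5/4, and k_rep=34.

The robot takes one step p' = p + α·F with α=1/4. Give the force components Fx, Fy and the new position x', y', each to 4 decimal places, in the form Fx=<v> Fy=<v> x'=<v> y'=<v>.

F_att = 5/4·(g−p) = 5/4·(-11,-2) = (-13.7500,-2.5000)
o1: d²=45 ≤ ρ²=56; F_rep = 34·(-6,-3)/45² = (-0.1007,-0.0504)
o2: d²=388 > ρ²=56 → inactive
o3: d²=116 > ρ²=56 → inactive
F = F_att + ΣF_rep = (-13.8507,-2.5504)
p' = p + 1/4·F = (-1.4627,-6.6376)

Fx=-13.8507 Fy=-2.5504 x'=-1.4627 y'=-6.6376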